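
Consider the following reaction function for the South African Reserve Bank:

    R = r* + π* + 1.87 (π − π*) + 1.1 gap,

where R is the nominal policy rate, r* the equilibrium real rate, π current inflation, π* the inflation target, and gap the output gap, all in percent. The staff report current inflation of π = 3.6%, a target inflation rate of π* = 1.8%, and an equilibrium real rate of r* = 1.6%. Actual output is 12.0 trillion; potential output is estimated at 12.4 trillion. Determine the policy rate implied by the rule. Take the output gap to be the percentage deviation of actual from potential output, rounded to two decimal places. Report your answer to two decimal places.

3.21%

Output gap = 100 × (12.0 − 12.4) / 12.4 = -3.23%.
R = 1.60 + 1.80 + 1.87 × (3.60 − 1.80) + 1.1 × (-3.23)
   = 1.60 + 1.8 + 3.366 − 3.553 = 3.21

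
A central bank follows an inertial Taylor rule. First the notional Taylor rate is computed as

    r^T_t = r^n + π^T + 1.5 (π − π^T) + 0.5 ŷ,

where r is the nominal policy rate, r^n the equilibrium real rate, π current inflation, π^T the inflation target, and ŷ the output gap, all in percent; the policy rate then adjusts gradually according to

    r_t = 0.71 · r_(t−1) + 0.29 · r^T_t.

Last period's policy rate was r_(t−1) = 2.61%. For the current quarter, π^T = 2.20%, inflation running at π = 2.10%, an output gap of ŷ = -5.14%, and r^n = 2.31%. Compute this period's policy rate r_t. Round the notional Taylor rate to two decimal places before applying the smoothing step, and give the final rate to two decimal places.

r^T_t = 2.31 + 2.20 + 1.5 × (2.10 − 2.20) + 0.5 × (-5.14)
   = 2.31 + 2.2 − 0.15 − 2.57 = 1.79
r_t = 0.71 × 2.61 + 0.29 × 1.79 = 1.8531 + 0.5191 = 2.37

2.37%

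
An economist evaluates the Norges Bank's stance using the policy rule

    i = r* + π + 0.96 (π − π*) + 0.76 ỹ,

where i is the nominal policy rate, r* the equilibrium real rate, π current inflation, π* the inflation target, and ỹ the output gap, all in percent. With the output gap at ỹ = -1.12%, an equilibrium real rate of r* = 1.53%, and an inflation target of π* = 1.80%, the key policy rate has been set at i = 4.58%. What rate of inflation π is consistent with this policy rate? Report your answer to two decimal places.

2.87%

Collecting π: i = r* + (1 + 0.96) π − 0.96 π* + 0.76 ỹ
1.96 π = 4.58 − 1.53 + 0.96 × 1.80 − 0.76 × (-1.12) = 5.6292
π = 5.6292 / 1.96 = 2.87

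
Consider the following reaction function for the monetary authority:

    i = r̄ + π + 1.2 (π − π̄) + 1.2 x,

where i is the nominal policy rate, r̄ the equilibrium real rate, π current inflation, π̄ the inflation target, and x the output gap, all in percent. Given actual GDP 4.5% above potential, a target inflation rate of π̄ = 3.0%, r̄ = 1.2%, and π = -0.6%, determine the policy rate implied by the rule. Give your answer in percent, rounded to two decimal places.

1.68%

Output 4.5% above potential → x = 4.5.
i = 1.2 + (-0.6) + 1.2 × (-0.6 − 3.0) + 1.2 × 4.5
   = 1.2 − 0.6 − 4.32 + 5.4 = 1.68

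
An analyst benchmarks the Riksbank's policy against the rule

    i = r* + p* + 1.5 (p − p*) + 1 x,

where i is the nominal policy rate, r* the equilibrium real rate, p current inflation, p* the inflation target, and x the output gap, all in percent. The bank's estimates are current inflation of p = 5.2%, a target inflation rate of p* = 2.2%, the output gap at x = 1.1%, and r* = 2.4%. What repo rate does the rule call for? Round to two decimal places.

i = 2.4 + 2.2 + 1.5 × (5.2 − 2.2) + 1 × 1.1
   = 2.4 + 2.2 + 4.5 + 1.1 = 10.20

10.20%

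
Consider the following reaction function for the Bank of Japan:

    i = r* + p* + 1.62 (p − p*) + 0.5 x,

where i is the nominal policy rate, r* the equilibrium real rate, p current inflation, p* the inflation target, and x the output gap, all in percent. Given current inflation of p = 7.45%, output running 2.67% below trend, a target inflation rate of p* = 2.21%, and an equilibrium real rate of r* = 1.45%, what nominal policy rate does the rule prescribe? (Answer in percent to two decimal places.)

Output 2.67% below potential → x = -2.67.
i = 1.45 + 2.21 + 1.62 × (7.45 − 2.21) + 0.5 × (-2.67)
   = 1.45 + 2.21 + 8.4888 − 1.335 = 10.81

10.81%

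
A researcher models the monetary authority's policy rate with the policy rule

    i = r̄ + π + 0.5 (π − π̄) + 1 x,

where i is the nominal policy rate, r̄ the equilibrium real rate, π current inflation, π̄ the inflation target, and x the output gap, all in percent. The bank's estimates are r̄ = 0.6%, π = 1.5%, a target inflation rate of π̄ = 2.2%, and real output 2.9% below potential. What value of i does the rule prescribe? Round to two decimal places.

-1.15%

Output 2.9% below potential → x = -2.9.
i = 0.6 + 1.5 + 0.5 × (1.5 − 2.2) + 1 × (-2.9)
   = 0.6 + 1.5 − 0.35 − 2.9 = -1.15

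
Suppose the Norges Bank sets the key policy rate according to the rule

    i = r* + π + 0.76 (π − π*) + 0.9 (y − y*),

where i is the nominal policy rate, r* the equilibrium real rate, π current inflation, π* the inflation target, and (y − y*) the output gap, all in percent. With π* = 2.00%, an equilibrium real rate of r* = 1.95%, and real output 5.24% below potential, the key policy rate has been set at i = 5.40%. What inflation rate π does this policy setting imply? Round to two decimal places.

Output 5.24% below potential → (y − y*) = -5.24.
Collecting π: i = r* + (1 + 0.76) π − 0.76 π* + 0.9 (y − y*)
1.76 π = 5.40 − 1.95 + 0.76 × 2.00 − 0.9 × (-5.24) = 9.686
π = 9.686 / 1.76 = 5.50

5.50%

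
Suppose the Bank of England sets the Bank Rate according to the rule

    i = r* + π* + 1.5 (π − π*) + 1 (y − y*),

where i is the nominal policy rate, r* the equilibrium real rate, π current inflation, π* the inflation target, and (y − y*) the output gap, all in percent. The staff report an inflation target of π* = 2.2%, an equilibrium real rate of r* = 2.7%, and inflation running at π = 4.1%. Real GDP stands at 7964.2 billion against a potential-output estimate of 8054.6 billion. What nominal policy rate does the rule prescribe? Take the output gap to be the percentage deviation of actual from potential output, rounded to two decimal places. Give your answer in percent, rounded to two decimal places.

Output gap = 100 × (7964.2 − 8054.6) / 8054.6 = -1.12%.
i = 2.70 + 2.20 + 1.5 × (4.10 − 2.20) + 1 × (-1.12)
   = 2.70 + 2.2 + 2.85 − 1.12 = 6.63

6.63%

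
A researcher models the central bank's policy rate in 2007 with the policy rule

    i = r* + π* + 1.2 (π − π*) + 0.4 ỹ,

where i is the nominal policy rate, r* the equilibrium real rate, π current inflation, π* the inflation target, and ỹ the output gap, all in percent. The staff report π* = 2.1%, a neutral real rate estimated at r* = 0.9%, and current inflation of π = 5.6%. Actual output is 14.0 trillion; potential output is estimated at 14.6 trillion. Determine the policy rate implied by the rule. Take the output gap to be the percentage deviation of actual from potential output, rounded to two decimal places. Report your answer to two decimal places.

5.56%

Output gap = 100 × (14.0 − 14.6) / 14.6 = -4.11%.
i = 0.90 + 2.10 + 1.2 × (5.60 − 2.10) + 0.4 × (-4.11)
   = 0.90 + 2.1 + 4.2 − 1.644 = 5.56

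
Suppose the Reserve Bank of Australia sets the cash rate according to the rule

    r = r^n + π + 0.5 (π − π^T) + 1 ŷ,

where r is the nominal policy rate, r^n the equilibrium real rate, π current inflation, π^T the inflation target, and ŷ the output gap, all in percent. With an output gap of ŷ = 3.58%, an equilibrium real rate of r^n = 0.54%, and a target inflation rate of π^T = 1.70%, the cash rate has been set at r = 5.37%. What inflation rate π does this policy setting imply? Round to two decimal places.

Collecting π: r = r^n + (1 + 0.5) π − 0.5 π^T + 1 ŷ
1.5 π = 5.37 − 0.54 + 0.5 × 1.70 − 1 × 3.58 = 2.1
π = 2.1 / 1.5 = 1.40

1.40%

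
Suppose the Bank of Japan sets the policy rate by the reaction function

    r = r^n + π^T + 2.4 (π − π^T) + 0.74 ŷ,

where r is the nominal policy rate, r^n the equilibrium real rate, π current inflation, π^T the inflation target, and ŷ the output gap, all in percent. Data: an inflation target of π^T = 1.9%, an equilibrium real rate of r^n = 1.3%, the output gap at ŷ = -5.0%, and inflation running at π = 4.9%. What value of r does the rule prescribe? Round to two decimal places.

r = 1.3 + 1.9 + 2.4 × (4.9 − 1.9) + 0.74 × (-5.0)
   = 1.3 + 1.9 + 7.2 − 3.7 = 6.70

6.70%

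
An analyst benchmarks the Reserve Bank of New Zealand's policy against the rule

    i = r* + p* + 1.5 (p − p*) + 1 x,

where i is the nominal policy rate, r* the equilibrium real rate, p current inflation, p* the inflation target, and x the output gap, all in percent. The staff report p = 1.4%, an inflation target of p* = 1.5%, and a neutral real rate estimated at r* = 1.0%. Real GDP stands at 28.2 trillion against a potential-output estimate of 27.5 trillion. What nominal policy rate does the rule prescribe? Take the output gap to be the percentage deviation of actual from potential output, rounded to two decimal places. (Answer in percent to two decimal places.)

Output gap = 100 × (28.2 − 27.5) / 27.5 = 2.55%.
i = 1.00 + 1.50 + 1.5 × (1.40 − 1.50) + 1 × 2.55
   = 1.00 + 1.5 − 0.15 + 2.55 = 4.90

4.90%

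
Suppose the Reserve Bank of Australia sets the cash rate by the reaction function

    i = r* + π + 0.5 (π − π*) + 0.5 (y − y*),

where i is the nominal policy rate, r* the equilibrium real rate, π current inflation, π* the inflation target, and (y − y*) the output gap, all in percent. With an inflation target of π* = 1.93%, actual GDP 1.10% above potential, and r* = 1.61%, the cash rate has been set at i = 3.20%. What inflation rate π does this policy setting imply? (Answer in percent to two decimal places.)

Output 1.10% above potential → (y − y*) = 1.10.
Collecting π: i = r* + (1 + 0.5) π − 0.5 π* + 0.5 (y − y*)
1.5 π = 3.20 − 1.61 + 0.5 × 1.93 − 0.5 × 1.10 = 2.005
π = 2.005 / 1.5 = 1.34

1.34%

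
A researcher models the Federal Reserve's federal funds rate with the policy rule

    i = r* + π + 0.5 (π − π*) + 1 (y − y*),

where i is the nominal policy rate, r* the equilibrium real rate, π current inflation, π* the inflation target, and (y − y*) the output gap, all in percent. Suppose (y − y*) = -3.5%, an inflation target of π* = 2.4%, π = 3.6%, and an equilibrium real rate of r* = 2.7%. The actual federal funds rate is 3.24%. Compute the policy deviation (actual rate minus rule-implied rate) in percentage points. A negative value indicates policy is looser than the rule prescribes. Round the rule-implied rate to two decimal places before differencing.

i = 2.7 + 3.6 + 0.5 × (3.6 − 2.4) + 1 × (-3.5)
   = 2.7 + 3.6 + 0.6 − 3.5 = 3.40
Deviation = 3.24 − 3.40 = -0.16 pp.

-0.16 pp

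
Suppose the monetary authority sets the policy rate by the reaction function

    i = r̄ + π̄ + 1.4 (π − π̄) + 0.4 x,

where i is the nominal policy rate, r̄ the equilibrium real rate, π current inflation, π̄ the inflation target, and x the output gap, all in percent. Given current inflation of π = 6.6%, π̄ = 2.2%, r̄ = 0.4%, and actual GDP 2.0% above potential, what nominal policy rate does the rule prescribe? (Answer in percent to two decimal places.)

Output 2.0% above potential → x = 2.0.
i = 0.4 + 2.2 + 1.4 × (6.6 − 2.2) + 0.4 × 2.0
   = 0.4 + 2.2 + 6.16 + 0.8 = 9.56

9.56%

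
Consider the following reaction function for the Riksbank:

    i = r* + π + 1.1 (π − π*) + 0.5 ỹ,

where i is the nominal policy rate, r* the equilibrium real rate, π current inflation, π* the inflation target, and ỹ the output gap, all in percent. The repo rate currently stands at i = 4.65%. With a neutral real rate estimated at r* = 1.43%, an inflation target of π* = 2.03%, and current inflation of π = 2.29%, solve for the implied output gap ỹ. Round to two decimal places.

0.5 ỹ = 4.65 − 1.43 − 2.29 − 1.1 × (2.29 − 2.03) = 0.644
ỹ = 0.644 / 0.5 = 1.29

1.29%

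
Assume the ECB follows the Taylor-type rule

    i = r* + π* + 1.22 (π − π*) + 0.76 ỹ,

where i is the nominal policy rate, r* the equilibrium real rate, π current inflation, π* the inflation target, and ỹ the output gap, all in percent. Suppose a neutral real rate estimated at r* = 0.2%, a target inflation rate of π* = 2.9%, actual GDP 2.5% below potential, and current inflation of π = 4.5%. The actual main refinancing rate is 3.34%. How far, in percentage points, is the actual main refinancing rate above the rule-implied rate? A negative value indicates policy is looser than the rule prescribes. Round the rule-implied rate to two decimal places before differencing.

Output 2.5% below potential → ỹ = -2.5.
i = 0.2 + 2.9 + 1.22 × (4.5 − 2.9) + 0.76 × (-2.5)
   = 0.2 + 2.9 + 1.952 − 1.9 = 3.15
Deviation = 3.34 − 3.15 = 0.19 pp.

0.19 pp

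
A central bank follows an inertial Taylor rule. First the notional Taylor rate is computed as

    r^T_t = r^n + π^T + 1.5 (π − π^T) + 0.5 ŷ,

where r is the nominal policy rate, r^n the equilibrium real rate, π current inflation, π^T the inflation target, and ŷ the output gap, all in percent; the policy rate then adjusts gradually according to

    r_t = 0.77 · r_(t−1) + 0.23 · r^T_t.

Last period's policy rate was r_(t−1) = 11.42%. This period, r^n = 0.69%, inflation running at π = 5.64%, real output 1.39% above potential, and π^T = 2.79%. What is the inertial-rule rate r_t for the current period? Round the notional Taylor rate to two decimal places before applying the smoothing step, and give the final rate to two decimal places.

10.74%

Output 1.39% above potential → ŷ = 1.39.
r^T_t = 0.69 + 2.79 + 1.5 × (5.64 − 2.79) + 0.5 × 1.39
   = 0.69 + 2.79 + 4.275 + 0.695 = 8.45
r_t = 0.77 × 11.42 + 0.23 × 8.45 = 8.7934 + 1.9435 = 10.74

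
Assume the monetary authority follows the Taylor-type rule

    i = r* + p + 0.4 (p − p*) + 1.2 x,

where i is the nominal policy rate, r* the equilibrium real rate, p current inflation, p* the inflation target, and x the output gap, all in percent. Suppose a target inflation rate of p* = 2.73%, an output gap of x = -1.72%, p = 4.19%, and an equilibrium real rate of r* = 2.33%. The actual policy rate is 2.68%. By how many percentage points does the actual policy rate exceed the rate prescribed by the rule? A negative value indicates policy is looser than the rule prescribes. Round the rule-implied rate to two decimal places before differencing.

i = 2.33 + 4.19 + 0.4 × (4.19 − 2.73) + 1.2 × (-1.72)
   = 2.33 + 4.19 + 0.584 − 2.064 = 5.04
Deviation = 2.68 − 5.04 = -2.36 pp.

-2.36 pp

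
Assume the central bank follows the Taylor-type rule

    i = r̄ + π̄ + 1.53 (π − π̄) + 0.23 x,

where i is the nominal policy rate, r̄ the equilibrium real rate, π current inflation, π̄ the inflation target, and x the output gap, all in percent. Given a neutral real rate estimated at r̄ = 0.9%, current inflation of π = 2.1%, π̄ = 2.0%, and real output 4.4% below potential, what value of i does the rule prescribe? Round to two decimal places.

Output 4.4% below potential → x = -4.4.
i = 0.9 + 2.0 + 1.53 × (2.1 − 2.0) + 0.23 × (-4.4)
   = 0.9 + 2 + 0.153 − 1.012 = 2.04

2.04%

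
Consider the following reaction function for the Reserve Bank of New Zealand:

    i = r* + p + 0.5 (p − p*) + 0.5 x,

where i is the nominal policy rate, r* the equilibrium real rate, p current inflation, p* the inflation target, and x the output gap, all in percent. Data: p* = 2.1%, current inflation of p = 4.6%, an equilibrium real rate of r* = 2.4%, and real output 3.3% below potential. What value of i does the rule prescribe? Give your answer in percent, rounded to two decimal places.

Output 3.3% below potential → x = -3.3.
i = 2.4 + 4.6 + 0.5 × (4.6 − 2.1) + 0.5 × (-3.3)
   = 2.4 + 4.6 + 1.25 − 1.65 = 6.60

6.60%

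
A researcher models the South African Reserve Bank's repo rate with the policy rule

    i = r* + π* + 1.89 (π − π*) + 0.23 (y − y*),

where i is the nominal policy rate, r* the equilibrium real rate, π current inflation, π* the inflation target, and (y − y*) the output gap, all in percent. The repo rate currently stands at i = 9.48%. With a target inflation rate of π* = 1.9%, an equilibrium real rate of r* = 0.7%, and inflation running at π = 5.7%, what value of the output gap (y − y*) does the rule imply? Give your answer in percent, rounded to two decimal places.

-1.31%

0.23 (y − y*) = 9.48 − 0.7 − 1.9 − 1.89 × (5.7 − 1.9) = -0.302
(y − y*) = -0.302 / 0.23 = -1.31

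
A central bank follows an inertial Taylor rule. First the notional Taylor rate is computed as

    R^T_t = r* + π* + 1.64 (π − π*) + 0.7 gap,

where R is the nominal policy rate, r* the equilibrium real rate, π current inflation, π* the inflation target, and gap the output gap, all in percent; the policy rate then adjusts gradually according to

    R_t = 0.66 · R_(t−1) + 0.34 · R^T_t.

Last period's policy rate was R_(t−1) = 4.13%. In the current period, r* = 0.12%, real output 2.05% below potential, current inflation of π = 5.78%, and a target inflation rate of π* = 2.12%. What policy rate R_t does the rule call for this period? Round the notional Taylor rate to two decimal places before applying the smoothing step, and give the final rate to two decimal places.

Output 2.05% below potential → gap = -2.05.
R^T_t = 0.12 + 2.12 + 1.64 × (5.78 − 2.12) + 0.7 × (-2.05)
   = 0.12 + 2.12 + 6.0024 − 1.435 = 6.81
R_t = 0.66 × 4.13 + 0.34 × 6.81 = 2.7258 + 2.3154 = 5.04

5.04%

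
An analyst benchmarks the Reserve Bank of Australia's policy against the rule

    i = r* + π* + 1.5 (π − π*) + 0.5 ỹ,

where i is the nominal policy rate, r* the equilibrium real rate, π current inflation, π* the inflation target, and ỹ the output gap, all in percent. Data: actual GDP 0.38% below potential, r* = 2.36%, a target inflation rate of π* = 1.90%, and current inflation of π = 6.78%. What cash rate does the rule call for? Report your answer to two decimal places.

Output 0.38% below potential → ỹ = -0.38.
i = 2.36 + 1.90 + 1.5 × (6.78 − 1.90) + 0.5 × (-0.38)
   = 2.36 + 1.9 + 7.32 − 0.19 = 11.39

11.39%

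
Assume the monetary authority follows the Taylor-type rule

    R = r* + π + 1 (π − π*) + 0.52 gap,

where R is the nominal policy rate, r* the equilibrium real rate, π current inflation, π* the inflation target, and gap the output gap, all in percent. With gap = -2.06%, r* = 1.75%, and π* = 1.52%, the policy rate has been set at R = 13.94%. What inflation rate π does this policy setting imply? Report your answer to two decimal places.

7.39%

Collecting π: R = r* + (1 + 1) π − 1 π* + 0.52 gap
2 π = 13.94 − 1.75 + 1 × 1.52 − 0.52 × (-2.06) = 14.7812
π = 14.7812 / 2 = 7.39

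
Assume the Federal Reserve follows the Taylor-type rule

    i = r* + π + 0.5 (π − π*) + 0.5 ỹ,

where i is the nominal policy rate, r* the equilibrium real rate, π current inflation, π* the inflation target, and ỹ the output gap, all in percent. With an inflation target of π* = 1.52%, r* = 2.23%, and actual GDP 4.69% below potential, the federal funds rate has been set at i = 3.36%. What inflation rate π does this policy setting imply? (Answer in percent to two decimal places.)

2.82%

Output 4.69% below potential → ỹ = -4.69.
Collecting π: i = r* + (1 + 0.5) π − 0.5 π* + 0.5 ỹ
1.5 π = 3.36 − 2.23 + 0.5 × 1.52 − 0.5 × (-4.69) = 4.235
π = 4.235 / 1.5 = 2.82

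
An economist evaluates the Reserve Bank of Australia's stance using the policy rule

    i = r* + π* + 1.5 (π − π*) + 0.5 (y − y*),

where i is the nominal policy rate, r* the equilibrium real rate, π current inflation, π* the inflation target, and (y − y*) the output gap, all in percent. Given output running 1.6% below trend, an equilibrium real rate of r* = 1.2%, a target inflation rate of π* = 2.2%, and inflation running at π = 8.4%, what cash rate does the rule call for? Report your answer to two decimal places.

Output 1.6% below potential → (y − y*) = -1.6.
i = 1.2 + 2.2 + 1.5 × (8.4 − 2.2) + 0.5 × (-1.6)
   = 1.2 + 2.2 + 9.3 − 0.8 = 11.90

11.90%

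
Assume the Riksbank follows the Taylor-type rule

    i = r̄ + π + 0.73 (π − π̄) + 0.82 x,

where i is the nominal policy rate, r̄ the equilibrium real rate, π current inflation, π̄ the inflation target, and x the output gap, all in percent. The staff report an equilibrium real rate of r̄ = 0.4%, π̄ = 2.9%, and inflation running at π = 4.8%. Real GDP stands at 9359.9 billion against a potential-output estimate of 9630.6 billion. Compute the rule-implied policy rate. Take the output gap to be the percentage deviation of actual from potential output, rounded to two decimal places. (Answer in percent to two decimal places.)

4.28%

Output gap = 100 × (9359.9 − 9630.6) / 9630.6 = -2.81%.
i = 0.40 + 4.80 + 0.73 × (4.80 − 2.90) + 0.82 × (-2.81)
   = 0.40 + 4.8 + 1.387 − 2.3042 = 4.28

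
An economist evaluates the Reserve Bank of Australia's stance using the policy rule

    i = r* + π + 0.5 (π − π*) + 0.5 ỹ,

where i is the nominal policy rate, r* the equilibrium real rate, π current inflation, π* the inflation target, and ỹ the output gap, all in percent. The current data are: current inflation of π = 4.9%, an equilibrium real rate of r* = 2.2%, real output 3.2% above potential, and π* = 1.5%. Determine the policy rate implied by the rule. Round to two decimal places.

Output 3.2% above potential → ỹ = 3.2.
i = 2.2 + 4.9 + 0.5 × (4.9 − 1.5) + 0.5 × 3.2
   = 2.2 + 4.9 + 1.7 + 1.6 = 10.40

10.40%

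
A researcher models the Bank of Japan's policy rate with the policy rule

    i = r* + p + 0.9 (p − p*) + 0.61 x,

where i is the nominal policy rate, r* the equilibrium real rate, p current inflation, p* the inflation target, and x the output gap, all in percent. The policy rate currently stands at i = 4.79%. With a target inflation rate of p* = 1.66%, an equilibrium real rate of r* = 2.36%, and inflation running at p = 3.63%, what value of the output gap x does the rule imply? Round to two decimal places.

0.61 x = 4.79 − 2.36 − 3.63 − 0.9 × (3.63 − 1.66) = -2.973
x = -2.973 / 0.61 = -4.87

-4.87%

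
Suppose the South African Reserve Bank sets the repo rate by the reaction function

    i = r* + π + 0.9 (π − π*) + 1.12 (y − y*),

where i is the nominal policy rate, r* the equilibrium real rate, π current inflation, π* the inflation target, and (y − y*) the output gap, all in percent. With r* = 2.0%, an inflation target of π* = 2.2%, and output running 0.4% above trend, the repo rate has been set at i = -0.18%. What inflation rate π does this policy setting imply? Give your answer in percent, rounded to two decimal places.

-0.34%

Output 0.4% above potential → (y − y*) = 0.4.
Collecting π: i = r* + (1 + 0.9) π − 0.9 π* + 1.12 (y − y*)
1.9 π = -0.18 − 2.0 + 0.9 × 2.2 − 1.12 × 0.4 = -0.648
π = -0.648 / 1.9 = -0.34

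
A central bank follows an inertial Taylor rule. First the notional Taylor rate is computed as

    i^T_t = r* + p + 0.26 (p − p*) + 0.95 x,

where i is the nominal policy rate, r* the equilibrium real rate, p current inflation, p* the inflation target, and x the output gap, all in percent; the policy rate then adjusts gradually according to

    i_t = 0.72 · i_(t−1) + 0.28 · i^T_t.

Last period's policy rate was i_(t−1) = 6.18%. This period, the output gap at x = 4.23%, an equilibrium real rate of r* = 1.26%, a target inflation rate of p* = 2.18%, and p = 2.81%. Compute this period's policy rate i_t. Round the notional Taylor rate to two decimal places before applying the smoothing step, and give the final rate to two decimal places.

i^T_t = 1.26 + 2.81 + 0.26 × (2.81 − 2.18) + 0.95 × 4.23
   = 1.26 + 2.81 + 0.1638 + 4.0185 = 8.25
i_t = 0.72 × 6.18 + 0.28 × 8.25 = 4.4496 + 2.31 = 6.76

6.76%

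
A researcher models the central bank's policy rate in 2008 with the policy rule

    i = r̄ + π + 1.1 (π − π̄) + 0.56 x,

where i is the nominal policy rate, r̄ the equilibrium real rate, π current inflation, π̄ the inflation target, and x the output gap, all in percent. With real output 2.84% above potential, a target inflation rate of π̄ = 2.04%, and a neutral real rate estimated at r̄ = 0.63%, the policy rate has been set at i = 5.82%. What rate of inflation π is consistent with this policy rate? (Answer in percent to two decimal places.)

2.78%

Output 2.84% above potential → x = 2.84.
Collecting π: i = r̄ + (1 + 1.1) π − 1.1 π̄ + 0.56 x
2.1 π = 5.82 − 0.63 + 1.1 × 2.04 − 0.56 × 2.84 = 5.8436
π = 5.8436 / 2.1 = 2.78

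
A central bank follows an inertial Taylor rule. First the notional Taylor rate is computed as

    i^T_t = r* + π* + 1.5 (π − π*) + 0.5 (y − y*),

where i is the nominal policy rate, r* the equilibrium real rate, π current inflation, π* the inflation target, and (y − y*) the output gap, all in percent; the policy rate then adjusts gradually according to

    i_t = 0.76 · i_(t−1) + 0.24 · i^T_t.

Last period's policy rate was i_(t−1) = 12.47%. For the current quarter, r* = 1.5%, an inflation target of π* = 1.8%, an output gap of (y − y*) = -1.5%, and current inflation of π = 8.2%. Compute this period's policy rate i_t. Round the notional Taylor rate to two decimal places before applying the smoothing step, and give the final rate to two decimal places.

12.39%

i^T_t = 1.5 + 1.8 + 1.5 × (8.2 − 1.8) + 0.5 × (-1.5)
   = 1.5 + 1.8 + 9.6 − 0.75 = 12.15
i_t = 0.76 × 12.47 + 0.24 × 12.15 = 9.4772 + 2.916 = 12.39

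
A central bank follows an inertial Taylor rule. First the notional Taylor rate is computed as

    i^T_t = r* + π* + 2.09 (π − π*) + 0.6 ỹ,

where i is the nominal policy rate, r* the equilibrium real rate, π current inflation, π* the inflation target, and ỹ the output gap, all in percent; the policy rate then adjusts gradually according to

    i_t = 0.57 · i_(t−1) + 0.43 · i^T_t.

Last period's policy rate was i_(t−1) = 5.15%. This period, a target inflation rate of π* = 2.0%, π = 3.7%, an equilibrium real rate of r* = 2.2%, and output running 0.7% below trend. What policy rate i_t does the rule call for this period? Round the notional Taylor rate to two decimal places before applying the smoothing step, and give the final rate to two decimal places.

6.09%

Output 0.7% below potential → ỹ = -0.7.
i^T_t = 2.2 + 2.0 + 2.09 × (3.7 − 2.0) + 0.6 × (-0.7)
   = 2.2 + 2 + 3.553 − 0.42 = 7.33
i_t = 0.57 × 5.15 + 0.43 × 7.33 = 2.9355 + 3.1519 = 6.09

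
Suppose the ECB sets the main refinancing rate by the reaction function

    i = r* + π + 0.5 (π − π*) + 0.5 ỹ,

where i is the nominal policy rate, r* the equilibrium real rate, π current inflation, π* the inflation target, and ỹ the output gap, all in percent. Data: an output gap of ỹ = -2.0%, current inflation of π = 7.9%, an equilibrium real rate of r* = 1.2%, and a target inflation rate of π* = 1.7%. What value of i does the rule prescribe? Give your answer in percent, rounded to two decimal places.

11.20%

i = 1.2 + 7.9 + 0.5 × (7.9 − 1.7) + 0.5 × (-2.0)
   = 1.2 + 7.9 + 3.1 − 1 = 11.20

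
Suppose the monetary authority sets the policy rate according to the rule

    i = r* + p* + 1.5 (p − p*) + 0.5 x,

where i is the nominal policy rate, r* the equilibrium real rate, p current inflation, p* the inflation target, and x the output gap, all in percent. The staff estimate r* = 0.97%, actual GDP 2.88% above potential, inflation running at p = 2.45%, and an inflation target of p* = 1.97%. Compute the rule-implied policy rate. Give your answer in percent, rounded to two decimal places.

5.10%

Output 2.88% above potential → x = 2.88.
i = 0.97 + 1.97 + 1.5 × (2.45 − 1.97) + 0.5 × 2.88
   = 0.97 + 1.97 + 0.72 + 1.44 = 5.10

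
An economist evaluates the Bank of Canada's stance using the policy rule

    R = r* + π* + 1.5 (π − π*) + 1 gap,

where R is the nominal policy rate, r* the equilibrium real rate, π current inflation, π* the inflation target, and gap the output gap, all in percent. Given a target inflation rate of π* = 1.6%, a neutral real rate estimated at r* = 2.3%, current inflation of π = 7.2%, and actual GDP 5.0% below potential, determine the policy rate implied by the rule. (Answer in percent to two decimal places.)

7.30%

Output 5.0% below potential → gap = -5.0.
R = 2.3 + 1.6 + 1.5 × (7.2 − 1.6) + 1 × (-5.0)
   = 2.3 + 1.6 + 8.4 − 5 = 7.30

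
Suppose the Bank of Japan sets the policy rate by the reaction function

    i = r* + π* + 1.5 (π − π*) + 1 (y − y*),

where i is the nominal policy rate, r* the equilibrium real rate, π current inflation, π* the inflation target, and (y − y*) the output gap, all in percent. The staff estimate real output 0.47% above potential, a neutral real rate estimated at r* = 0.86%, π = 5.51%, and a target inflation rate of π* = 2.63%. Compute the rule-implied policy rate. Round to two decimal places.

8.28%

Output 0.47% above potential → (y − y*) = 0.47.
i = 0.86 + 2.63 + 1.5 × (5.51 − 2.63) + 1 × 0.47
   = 0.86 + 2.63 + 4.32 + 0.47 = 8.28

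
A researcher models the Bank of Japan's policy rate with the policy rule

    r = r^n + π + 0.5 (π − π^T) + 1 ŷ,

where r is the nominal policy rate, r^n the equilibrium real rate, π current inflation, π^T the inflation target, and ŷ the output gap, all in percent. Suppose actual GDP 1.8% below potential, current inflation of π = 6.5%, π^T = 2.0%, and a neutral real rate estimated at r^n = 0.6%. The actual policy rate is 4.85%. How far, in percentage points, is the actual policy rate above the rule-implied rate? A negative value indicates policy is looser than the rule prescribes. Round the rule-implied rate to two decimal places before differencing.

-2.70 pp

Output 1.8% below potential → ŷ = -1.8.
r = 0.6 + 6.5 + 0.5 × (6.5 − 2.0) + 1 × (-1.8)
   = 0.6 + 6.5 + 2.25 − 1.8 = 7.55
Deviation = 4.85 − 7.55 = -2.70 pp.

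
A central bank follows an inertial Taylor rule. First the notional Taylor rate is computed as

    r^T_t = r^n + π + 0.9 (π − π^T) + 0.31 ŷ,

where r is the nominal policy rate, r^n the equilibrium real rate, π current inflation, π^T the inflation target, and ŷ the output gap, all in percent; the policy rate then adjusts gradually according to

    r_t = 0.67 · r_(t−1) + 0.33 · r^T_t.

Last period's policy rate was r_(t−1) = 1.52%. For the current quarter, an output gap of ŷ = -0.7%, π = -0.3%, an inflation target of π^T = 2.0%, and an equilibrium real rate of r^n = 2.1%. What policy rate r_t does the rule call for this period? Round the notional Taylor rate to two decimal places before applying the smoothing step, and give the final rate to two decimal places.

0.86%

r^T_t = 2.1 + (-0.3) + 0.9 × (-0.3 − 2.0) + 0.31 × (-0.7)
   = 2.1 − 0.3 − 2.07 − 0.217 = -0.49
r_t = 0.67 × 1.52 + 0.33 × (-0.49) = 1.0184 − 0.1617 = 0.86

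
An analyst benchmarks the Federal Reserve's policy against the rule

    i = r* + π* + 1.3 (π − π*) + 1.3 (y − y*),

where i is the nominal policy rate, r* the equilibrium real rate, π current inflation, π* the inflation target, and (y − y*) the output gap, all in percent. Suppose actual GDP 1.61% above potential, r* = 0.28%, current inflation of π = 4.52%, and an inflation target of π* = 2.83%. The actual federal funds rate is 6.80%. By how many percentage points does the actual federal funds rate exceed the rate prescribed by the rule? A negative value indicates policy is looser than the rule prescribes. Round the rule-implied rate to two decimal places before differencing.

-0.60 pp

Output 1.61% above potential → (y − y*) = 1.61.
i = 0.28 + 2.83 + 1.3 × (4.52 − 2.83) + 1.3 × 1.61
   = 0.28 + 2.83 + 2.197 + 2.093 = 7.40
Deviation = 6.80 − 7.40 = -0.60 pp.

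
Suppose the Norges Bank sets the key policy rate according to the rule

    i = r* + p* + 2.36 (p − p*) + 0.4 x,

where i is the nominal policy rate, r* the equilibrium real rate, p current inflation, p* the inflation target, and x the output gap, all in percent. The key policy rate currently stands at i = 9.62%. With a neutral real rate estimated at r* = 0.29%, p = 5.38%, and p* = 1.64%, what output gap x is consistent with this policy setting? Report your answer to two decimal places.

-2.84%

0.4 x = 9.62 − 0.29 − 1.64 − 2.36 × (5.38 − 1.64) = -1.1364
x = -1.1364 / 0.4 = -2.84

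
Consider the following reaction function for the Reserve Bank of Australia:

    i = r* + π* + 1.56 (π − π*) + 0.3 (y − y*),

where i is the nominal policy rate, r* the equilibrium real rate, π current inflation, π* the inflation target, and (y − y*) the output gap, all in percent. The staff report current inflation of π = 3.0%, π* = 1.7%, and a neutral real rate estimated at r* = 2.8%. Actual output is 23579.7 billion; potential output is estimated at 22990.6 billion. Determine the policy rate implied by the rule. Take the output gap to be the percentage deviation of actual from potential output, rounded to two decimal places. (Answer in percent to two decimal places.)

7.30%

Output gap = 100 × (23579.7 − 22990.6) / 22990.6 = 2.56%.
i = 2.80 + 1.70 + 1.56 × (3.00 − 1.70) + 0.3 × 2.56
   = 2.80 + 1.7 + 2.028 + 0.768 = 7.30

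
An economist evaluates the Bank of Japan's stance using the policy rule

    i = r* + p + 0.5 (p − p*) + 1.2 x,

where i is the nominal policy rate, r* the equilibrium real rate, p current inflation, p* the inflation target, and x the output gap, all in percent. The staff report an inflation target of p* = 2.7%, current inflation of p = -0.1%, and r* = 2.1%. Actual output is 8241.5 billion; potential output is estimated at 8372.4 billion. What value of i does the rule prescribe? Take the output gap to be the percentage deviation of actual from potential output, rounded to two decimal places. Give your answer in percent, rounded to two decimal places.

-1.27%

Output gap = 100 × (8241.5 − 8372.4) / 8372.4 = -1.56%.
i = 2.10 + (-0.10) + 0.5 × (-0.10 − 2.70) + 1.2 × (-1.56)
   = 2.10 − 0.1 − 1.4 − 1.872 = -1.27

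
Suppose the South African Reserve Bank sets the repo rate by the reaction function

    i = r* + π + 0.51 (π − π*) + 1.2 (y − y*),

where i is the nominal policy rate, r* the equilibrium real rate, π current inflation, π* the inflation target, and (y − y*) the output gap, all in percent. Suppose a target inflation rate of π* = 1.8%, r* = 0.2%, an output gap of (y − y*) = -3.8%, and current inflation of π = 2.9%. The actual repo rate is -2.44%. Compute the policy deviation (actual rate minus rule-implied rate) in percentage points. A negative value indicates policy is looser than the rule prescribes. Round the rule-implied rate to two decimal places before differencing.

-1.54 pp

i = 0.2 + 2.9 + 0.51 × (2.9 − 1.8) + 1.2 × (-3.8)
   = 0.2 + 2.9 + 0.561 − 4.56 = -0.90
Deviation = -2.44 − (-0.90) = -1.54 pp.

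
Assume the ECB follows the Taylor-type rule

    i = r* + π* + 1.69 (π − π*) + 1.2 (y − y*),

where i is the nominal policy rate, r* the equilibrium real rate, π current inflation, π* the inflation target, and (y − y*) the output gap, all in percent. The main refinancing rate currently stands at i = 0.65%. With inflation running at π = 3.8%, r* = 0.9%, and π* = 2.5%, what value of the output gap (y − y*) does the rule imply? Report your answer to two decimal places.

1.2 (y − y*) = 0.65 − 0.9 − 2.5 − 1.69 × (3.8 − 2.5) = -4.947
(y − y*) = -4.947 / 1.2 = -4.12

-4.12%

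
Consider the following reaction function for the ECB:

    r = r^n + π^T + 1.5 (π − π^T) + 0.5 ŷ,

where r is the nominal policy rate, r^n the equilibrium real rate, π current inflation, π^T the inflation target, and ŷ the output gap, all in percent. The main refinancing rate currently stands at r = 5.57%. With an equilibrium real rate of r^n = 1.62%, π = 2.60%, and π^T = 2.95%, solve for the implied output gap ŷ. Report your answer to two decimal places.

3.05%

0.5 ŷ = 5.57 − 1.62 − 2.95 − 1.5 × (2.60 − 2.95) = 1.525
ŷ = 1.525 / 0.5 = 3.05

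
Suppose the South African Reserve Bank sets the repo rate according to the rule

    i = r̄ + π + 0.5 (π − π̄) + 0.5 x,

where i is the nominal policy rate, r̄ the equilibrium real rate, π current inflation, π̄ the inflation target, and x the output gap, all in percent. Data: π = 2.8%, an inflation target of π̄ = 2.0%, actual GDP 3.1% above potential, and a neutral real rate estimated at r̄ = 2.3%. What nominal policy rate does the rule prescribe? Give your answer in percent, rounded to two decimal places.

Output 3.1% above potential → x = 3.1.
i = 2.3 + 2.8 + 0.5 × (2.8 − 2.0) + 0.5 × 3.1
   = 2.3 + 2.8 + 0.4 + 1.55 = 7.05

7.05%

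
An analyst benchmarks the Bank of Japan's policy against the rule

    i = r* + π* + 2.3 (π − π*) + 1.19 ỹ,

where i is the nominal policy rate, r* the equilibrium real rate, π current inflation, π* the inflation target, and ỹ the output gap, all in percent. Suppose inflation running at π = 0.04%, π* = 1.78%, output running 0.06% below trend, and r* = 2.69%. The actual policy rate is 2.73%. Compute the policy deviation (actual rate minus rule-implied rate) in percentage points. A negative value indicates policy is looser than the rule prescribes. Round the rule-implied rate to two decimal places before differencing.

2.33 pp

Output 0.06% below potential → ỹ = -0.06.
i = 2.69 + 1.78 + 2.3 × (0.04 − 1.78) + 1.19 × (-0.06)
   = 2.69 + 1.78 − 4.002 − 0.0714 = 0.40
Deviation = 2.73 − 0.40 = 2.33 pp.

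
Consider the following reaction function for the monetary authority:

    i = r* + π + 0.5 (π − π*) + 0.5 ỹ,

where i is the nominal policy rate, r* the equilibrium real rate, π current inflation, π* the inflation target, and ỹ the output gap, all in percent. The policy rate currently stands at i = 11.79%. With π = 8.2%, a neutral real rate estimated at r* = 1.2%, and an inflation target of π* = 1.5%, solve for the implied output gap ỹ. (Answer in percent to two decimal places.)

-1.92%

0.5 ỹ = 11.79 − 1.2 − 8.2 − 0.5 × (8.2 − 1.5) = -0.96
ỹ = -0.96 / 0.5 = -1.92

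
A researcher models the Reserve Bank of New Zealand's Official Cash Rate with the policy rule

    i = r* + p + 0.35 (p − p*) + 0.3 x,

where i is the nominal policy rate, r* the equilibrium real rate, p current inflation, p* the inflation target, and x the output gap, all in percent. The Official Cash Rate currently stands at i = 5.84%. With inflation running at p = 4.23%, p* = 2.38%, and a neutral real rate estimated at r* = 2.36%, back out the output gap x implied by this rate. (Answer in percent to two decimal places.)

0.3 x = 5.84 − 2.36 − 4.23 − 0.35 × (4.23 − 2.38) = -1.3975
x = -1.3975 / 0.3 = -4.66

-4.66%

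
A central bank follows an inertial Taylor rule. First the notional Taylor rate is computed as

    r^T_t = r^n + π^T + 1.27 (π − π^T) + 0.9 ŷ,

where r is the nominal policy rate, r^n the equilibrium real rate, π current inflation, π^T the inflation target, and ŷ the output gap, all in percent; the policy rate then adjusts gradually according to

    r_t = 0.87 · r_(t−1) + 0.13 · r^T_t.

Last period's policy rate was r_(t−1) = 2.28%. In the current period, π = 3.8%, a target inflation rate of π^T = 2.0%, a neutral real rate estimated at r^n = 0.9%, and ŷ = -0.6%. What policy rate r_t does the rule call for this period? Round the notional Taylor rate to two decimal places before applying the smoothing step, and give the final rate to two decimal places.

2.59%

r^T_t = 0.9 + 2.0 + 1.27 × (3.8 − 2.0) + 0.9 × (-0.6)
   = 0.9 + 2 + 2.286 − 0.54 = 4.65
r_t = 0.87 × 2.28 + 0.13 × 4.65 = 1.9836 + 0.6045 = 2.59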